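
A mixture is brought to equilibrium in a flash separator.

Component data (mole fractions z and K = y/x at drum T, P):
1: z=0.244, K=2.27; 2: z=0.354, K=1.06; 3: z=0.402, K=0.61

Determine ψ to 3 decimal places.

Let ψ = V/F and solve Σ zᵢ(Kᵢ−1)/(1+ψ(Kᵢ−1)) = 0.
Check two-phase: ΣzᵢKᵢ = 1.174 > 1 and Σzᵢ/Kᵢ = 1.100 > 1, so g(0) = 0.174 > 0 and g(1) = -0.100 < 0.
Newton–Raphson from ψ = 0.34:
  ψ = 0.340: g = 0.0565, g' = -0.274 → ψ = 0.546
  ψ = 0.546: g = 0.0044, g' = -0.237 → ψ = 0.564
Converged at ψ = 0.564.

ψ = 0.564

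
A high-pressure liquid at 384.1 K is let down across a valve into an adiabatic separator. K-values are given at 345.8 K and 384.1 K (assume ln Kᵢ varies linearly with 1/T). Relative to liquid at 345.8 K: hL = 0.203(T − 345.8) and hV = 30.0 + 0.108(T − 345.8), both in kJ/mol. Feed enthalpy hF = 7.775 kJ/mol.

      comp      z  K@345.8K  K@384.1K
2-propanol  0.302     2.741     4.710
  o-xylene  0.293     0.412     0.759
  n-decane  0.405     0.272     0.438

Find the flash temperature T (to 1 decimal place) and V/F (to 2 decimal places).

T = 357.2 K, V/F = 0.19

Adiabatic flash: solve Rachford–Rice at each trial T, then check hF = ψ·hV(T) + (1−ψ)·hL(T).
  T = 345.8 K: K = (2.741, 0.412, 0.272), RR gives ψ = 0.050, H_out = 1.505 kJ/mol
  T = 384.1 K: K = (4.710, 0.759, 0.438), RR gives ψ = 0.494, H_out = 20.807 kJ/mol
  T = 365.0 K: K = (3.647, 0.569, 0.350), RR gives ψ = 0.274, H_out = 11.606 kJ/mol
  T = 355.4 K: K = (3.174, 0.486, 0.309), RR gives ψ = 0.168, H_out = 6.829 kJ/mol
  T = 360.2 K: K = (3.405, 0.526, 0.329), RR gives ψ = 0.221, H_out = 9.261 kJ/mol
  T = 357.8 K: K = (3.288, 0.506, 0.319), RR gives ψ = 0.195, H_out = 8.058 kJ/mol
Linear interpolation between T = 355.4 (H_out = 6.829) and T = 357.8 (H_out = 8.058) on hF = 7.775 gives T ≈ 357.2 K, at which ψ = 0.19.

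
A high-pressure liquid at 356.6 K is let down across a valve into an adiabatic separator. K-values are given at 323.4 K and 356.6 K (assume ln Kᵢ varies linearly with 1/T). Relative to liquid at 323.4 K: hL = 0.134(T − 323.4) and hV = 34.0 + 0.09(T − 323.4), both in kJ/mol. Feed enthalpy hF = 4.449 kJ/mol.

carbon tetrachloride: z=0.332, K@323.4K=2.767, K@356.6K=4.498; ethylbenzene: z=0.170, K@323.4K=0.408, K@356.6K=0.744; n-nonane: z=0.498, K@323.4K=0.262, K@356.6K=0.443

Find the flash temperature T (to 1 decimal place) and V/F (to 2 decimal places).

Adiabatic flash: solve Rachford–Rice at each trial T, then check hF = ψ·hV(T) + (1−ψ)·hL(T).
  T = 323.4 K: K = (2.767, 0.408, 0.262), RR gives ψ = 0.095, H_out = 3.243 kJ/mol
  T = 356.6 K: K = (4.498, 0.744, 0.443), RR gives ψ = 0.486, H_out = 20.265 kJ/mol
  T = 340.0 K: K = (3.570, 0.559, 0.345), RR gives ψ = 0.290, H_out = 11.882 kJ/mol
  T = 331.7 K: K = (3.153, 0.479, 0.302), RR gives ψ = 0.197, H_out = 7.741 kJ/mol
  T = 327.5 K: K = (2.954, 0.442, 0.281), RR gives ψ = 0.147, H_out = 5.532 kJ/mol
  T = 325.4 K: K = (2.857, 0.425, 0.271), RR gives ψ = 0.121, H_out = 4.380 kJ/mol
Linear interpolation between T = 325.4 (H_out = 4.380) and T = 327.5 (H_out = 5.532) on hF = 4.449 gives T ≈ 325.5 K, at which ψ = 0.12.

T = 325.5 K, V/F = 0.12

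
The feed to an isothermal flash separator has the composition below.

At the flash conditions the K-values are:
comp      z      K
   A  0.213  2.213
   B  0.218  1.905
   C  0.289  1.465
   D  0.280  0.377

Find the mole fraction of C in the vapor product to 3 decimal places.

Let β = V/F and solve Σ zᵢ(Kᵢ−1)/(1+β(Kᵢ−1)) = 0.
Feasibility: ΣzᵢKᵢ = 1.416, Σzᵢ/Kᵢ = 1.151 — both > 1, two phases present.
Newton–Raphson from β = 0.69:
  β = 0.690: g = 0.0579, g' = -0.531 → β = 0.799
  β = 0.799: g = -0.0037, g' = -0.605 → β = 0.793
Converged at β = 0.793.
Compositions from xᵢ = zᵢ/(1+β(Kᵢ−1)), yᵢ = Kᵢxᵢ:
  A: x = 0.109, y = 0.240
  B: x = 0.127, y = 0.242
  C: x = 0.211, y = 0.309
  D: x = 0.553, y = 0.209

y_C = 0.309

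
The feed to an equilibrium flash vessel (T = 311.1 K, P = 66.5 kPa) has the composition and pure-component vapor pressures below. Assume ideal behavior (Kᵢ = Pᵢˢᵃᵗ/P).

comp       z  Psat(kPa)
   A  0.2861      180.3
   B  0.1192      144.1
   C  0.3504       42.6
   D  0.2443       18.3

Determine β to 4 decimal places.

Raoult's law: Kᵢ = Pᵢˢᵃᵗ/P = Pᵢˢᵃᵗ/66.5.
  K_A = 180.3/66.5 = 2.711278, K_B = 144.1/66.5 = 2.166917, K_C = 42.6/66.5 = 0.640602, K_D = 18.3/66.5 = 0.275188
Newton–Raphson from β = 0.5:
  β = 0.5000: g = -0.07955, g' = -0.6910 → β = 0.3849
  β = 0.3849: g = -0.00056, g' = -0.6897 → β = 0.3841
Converged at β = 0.3841.

β = 0.3841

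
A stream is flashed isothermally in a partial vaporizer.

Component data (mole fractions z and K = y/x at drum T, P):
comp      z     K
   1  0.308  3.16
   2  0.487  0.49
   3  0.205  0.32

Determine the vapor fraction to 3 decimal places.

ψ = 0.228

Rachford–Rice: g(ψ) = Σ zᵢ(Kᵢ−1)/(1+ψ(Kᵢ−1)) = 0.
g(0) = ΣzᵢKᵢ − 1 = 0.278 and g(1) = 1 − Σzᵢ/Kᵢ = -0.732, so a root lies in (0, 1).
Newton–Raphson from ψ = 0.5:
  ψ = 0.500: g = -0.2247, g' = -0.778 → ψ = 0.211
  ψ = 0.211: g = 0.0158, g' = -0.966 → ψ = 0.227
  ψ = 0.227: g = 0.0002, g' = -0.941 → ψ = 0.228
Converged at ψ = 0.228.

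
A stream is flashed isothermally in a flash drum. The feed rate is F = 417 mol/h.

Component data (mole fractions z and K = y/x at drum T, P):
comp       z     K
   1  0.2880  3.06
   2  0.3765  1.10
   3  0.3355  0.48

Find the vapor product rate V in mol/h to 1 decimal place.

V = 295.6 mol/h

Iterate (Newton) starting at V/F = 0.35:
  V/F = 0.3500: g = 0.16783, g' = -0.5517 → V/F = 0.6542
  V/F = 0.6542: g = 0.02365, g' = -0.4334 → V/F = 0.7087
  V/F = 0.7087: g = 0.00004, g' = -0.4328 → V/F = 0.7088
Converged at V/F = 0.7088.
Then V = V/F·F = 0.7088·417 = 295.6 mol/h and L = F − V = 121.4 mol/h.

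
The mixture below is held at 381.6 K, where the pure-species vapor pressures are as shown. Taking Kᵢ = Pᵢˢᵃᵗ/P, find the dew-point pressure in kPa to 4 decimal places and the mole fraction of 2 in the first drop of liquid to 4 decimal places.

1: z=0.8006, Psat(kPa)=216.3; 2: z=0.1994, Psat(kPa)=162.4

Pdew = 202.8738 kPa, x_2 = 0.2491

At the dew point ψ → 1, so Σzᵢ/Kᵢ = 1 with Kᵢ = Pᵢˢᵃᵗ/P ⇒ 1/P = Σzᵢ/Pᵢˢᵃᵗ.
1/P = 0.8006/216.3 + 0.1994/162.4 = 0.0049292 ⇒ P = 202.8738 kPa
xᵢ = zᵢP/Pᵢˢᵃᵗ ⇒ x_2 = 0.1994·202.8738/162.4 = 0.2491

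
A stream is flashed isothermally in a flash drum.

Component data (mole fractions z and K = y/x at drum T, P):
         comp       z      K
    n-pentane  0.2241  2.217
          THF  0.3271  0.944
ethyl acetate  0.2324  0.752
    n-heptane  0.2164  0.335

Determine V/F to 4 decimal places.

V/F = 0.1299

Rachford–Rice: g(V/F) = Σ zᵢ(Kᵢ−1)/(1+V/F(Kᵢ−1)) = 0.
Check two-phase: ΣzᵢKᵢ = 1.0529 > 1 and Σzᵢ/Kᵢ = 1.4026 > 1, so g(0) = 0.0529 > 0 and g(1) = -0.4026 < 0.
Newton–Raphson from V/F = 0.5:
  V/F = 0.5000: g = -0.13067, g' = -0.3628 → V/F = 0.1398
  V/F = 0.1398: g = -0.00375, g' = -0.3751 → V/F = 0.1298
  V/F = 0.1298: g = 0.00002, g' = -0.3785 → V/F = 0.1299
Converged at V/F = 0.1299.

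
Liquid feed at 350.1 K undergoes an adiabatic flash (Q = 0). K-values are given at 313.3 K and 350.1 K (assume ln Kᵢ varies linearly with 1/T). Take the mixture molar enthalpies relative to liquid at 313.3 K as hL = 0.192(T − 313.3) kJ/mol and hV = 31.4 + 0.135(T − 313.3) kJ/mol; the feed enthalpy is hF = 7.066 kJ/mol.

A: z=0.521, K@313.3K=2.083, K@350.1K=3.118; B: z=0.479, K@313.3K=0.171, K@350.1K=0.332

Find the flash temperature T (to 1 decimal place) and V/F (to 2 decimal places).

Adiabatic flash: solve Rachford–Rice at each trial T, then check hF = ψ·hV(T) + (1−ψ)·hL(T).
  T = 313.3 K: K = (2.083, 0.171), RR gives ψ = 0.186, H_out = 5.846 kJ/mol
  T = 350.1 K: K = (3.118, 0.332), RR gives ψ = 0.554, H_out = 23.293 kJ/mol
  T = 331.7 K: K = (2.577, 0.243), RR gives ψ = 0.384, H_out = 15.195 kJ/mol
  T = 322.5 K: K = (2.324, 0.205), RR gives ψ = 0.293, H_out = 10.824 kJ/mol
  T = 317.9 K: K = (2.202, 0.187), RR gives ψ = 0.243, H_out = 8.437 kJ/mol
  T = 315.6 K: K = (2.142, 0.179), RR gives ψ = 0.215, H_out = 7.171 kJ/mol
Linear interpolation between T = 313.3 (H_out = 5.846) and T = 315.6 (H_out = 7.171) on hF = 7.066 gives T ≈ 315.4 K, at which ψ = 0.21.

T = 315.4 K, V/F = 0.21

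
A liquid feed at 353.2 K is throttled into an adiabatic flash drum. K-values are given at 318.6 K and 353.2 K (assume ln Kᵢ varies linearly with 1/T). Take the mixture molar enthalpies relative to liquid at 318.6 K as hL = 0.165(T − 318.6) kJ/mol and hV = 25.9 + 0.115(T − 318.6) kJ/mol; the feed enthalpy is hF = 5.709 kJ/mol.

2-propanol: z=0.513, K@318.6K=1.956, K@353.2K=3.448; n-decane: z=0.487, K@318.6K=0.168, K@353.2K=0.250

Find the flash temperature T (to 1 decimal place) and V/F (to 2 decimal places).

T = 323.3 K, V/F = 0.19

Adiabatic flash: solve Rachford–Rice at each trial T, then check hF = ψ·hV(T) + (1−ψ)·hL(T).
  T = 318.6 K: K = (1.956, 0.168), RR gives ψ = 0.107, H_out = 2.776 kJ/mol
  T = 353.2 K: K = (3.448, 0.250), RR gives ψ = 0.485, H_out = 17.433 kJ/mol
  T = 335.9 K: K = (2.635, 0.207), RR gives ψ = 0.349, H_out = 11.595 kJ/mol
  T = 327.2 K: K = (2.277, 0.187), RR gives ψ = 0.250, H_out = 7.778 kJ/mol
  T = 322.9 K: K = (2.113, 0.177), RR gives ψ = 0.186, H_out = 5.484 kJ/mol
  T = 325.0 K: K = (2.192, 0.182), RR gives ψ = 0.219, H_out = 6.648 kJ/mol
Linear interpolation between T = 322.9 (H_out = 5.484) and T = 325.0 (H_out = 6.648) on hF = 5.709 gives T ≈ 323.3 K, at which ψ = 0.19.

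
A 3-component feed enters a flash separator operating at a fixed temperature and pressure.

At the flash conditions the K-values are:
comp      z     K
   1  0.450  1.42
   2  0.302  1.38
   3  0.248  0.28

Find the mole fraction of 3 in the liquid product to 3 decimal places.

Rachford–Rice: g(ψ) = Σ zᵢ(Kᵢ−1)/(1+ψ(Kᵢ−1)) = 0.
Check two-phase: ΣzᵢKᵢ = 1.125 > 1 and Σzᵢ/Kᵢ = 1.421 > 1, so g(0) = 0.125 > 0 and g(1) = -0.421 < 0.
Newton iteration, ψ⁰ = 0.5:
  ψ = 0.500: g = -0.0264, g' = -0.399 → ψ = 0.434
  ψ = 0.434: g = -0.0013, g' = -0.361 → ψ = 0.430
Converged at ψ = 0.430.
Compositions from xᵢ = zᵢ/(1+ψ(Kᵢ−1)), yᵢ = Kᵢxᵢ:
  1: x = 0.381, y = 0.541
  2: x = 0.260, y = 0.358
  3: x = 0.359, y = 0.101

x_3 = 0.359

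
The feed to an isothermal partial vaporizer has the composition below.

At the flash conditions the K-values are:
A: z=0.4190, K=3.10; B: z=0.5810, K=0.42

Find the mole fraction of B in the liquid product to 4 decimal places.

x_B = 0.7836

Rachford–Rice: g(ψ) = Σ zᵢ(Kᵢ−1)/(1+ψ(Kᵢ−1)) = 0.
Feasibility: ΣzᵢKᵢ = 1.5429, Σzᵢ/Kᵢ = 1.5185 — both > 1, two phases present.
Binary case is linear: z₁(K₁−1)(1+ψ(K₂−1)) + z₂(K₂−1)(1+ψ(K₁−1)) = 0
⇒ ψ = [z₁(K₁−1)+z₂(K₂−1)] / [−(K₁−1)(K₂−1)] = 0.54292/1.21800 = 0.4457
Compositions from xᵢ = zᵢ/(1+ψ(Kᵢ−1)), yᵢ = Kᵢxᵢ:
  A: x = 0.2164, y = 0.6709
  B: x = 0.7836, y = 0.3291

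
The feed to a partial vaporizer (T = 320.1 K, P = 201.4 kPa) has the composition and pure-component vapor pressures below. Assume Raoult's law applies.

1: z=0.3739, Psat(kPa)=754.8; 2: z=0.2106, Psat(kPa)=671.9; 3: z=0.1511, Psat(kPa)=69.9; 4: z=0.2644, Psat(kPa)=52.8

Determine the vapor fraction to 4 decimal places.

Raoult's law: Kᵢ = Pᵢˢᵃᵗ/P = Pᵢˢᵃᵗ/201.4.
  K_1 = 754.8/201.4 = 3.747766, K_2 = 671.9/201.4 = 3.336147, K_3 = 69.9/201.4 = 0.347071, K_4 = 52.8/201.4 = 0.262165
Newton–Raphson from ψ = 0.67:
  ψ = 0.6700: g = -0.00776, g' = -1.2910 → ψ = 0.6640
Converged at ψ = 0.6640.

ψ = 0.6640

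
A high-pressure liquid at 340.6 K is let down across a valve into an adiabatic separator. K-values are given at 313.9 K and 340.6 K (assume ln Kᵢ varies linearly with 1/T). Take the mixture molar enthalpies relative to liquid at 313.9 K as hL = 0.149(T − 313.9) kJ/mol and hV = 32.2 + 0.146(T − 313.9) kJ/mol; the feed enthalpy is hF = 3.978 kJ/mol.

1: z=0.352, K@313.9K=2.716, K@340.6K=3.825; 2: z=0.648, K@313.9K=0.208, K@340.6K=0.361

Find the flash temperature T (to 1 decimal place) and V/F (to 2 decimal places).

Adiabatic flash: solve Rachford–Rice at each trial T, then check hF = ψ·hV(T) + (1−ψ)·hL(T).
  T = 313.9 K: K = (2.716, 0.208), RR gives ψ = 0.067, H_out = 2.152 kJ/mol
  T = 340.6 K: K = (3.825, 0.361), RR gives ψ = 0.321, H_out = 14.304 kJ/mol
  T = 327.2 K: K = (3.244, 0.277), RR gives ψ = 0.198, H_out = 8.347 kJ/mol
  T = 320.5 K: K = (2.972, 0.240), RR gives ψ = 0.135, H_out = 5.320 kJ/mol
  T = 317.2 K: K = (2.842, 0.224), RR gives ψ = 0.102, H_out = 3.767 kJ/mol
  T = 318.9 K: K = (2.909, 0.232), RR gives ψ = 0.119, H_out = 4.573 kJ/mol
Linear interpolation between T = 317.2 (H_out = 3.767) and T = 318.9 (H_out = 4.573) on hF = 3.978 gives T ≈ 317.6 K, at which ψ = 0.11.

T = 317.6 K, V/F = 0.11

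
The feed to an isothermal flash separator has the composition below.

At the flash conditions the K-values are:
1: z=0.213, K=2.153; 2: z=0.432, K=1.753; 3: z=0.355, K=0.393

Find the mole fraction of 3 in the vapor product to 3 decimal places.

y_3 = 0.232

Iterate (Newton) starting at ψ = 0.44:
  ψ = 0.440: g = 0.1133, g' = -0.506 → ψ = 0.664
  ψ = 0.664: g = -0.0048, g' = -0.567 → ψ = 0.655
Converged at ψ = 0.655.
Compositions from xᵢ = zᵢ/(1+ψ(Kᵢ−1)), yᵢ = Kᵢxᵢ:
  1: x = 0.121, y = 0.261
  2: x = 0.289, y = 0.507
  3: x = 0.589, y = 0.232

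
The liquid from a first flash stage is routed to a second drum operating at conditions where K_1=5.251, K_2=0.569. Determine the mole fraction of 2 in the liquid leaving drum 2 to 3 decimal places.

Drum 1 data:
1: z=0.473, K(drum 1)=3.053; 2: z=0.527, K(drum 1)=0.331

Drum 1:
Rachford–Rice: g(ψ₁) = Σ zᵢ(Kᵢ−1)/(1+ψ₁(Kᵢ−1)) = 0.
Check two-phase: ΣzᵢKᵢ = 1.619 > 1 and Σzᵢ/Kᵢ = 1.747 > 1, so g(0) = 0.619 > 0 and g(1) = -0.747 < 0.
Newton iteration, ψ₁⁰ = 0.43:
  ψ₁ = 0.430: g = 0.0208, g' = -1.027 → ψ₁ = 0.450
Converged at ψ₁ = 0.450.
Drum-1 compositions:
  1: x = 0.246, y = 0.750
  2: x = 0.754, y = 0.250
Drum-2 feed = drum-1 liquid: z₂ = (0.2458, 0.7542).
Drum 2:
Let ψ₂ = V/F and solve Σ zᵢ(Kᵢ−1)/(1+ψ₂(Kᵢ−1)) = 0.
Feasibility: ΣzᵢKᵢ = 1.720, Σzᵢ/Kᵢ = 1.372 — both > 1, two phases present.
Newton iteration, ψ₂⁰ = 0.51:
  ψ₂ = 0.510: g = -0.0869, g' = -0.673 → ψ₂ = 0.381
  ψ₂ = 0.381: g = 0.0100, g' = -0.848 → ψ₂ = 0.393
Converged at ψ₂ = 0.393.
  1: x = 0.092, y = 0.483
  2: x = 0.908, y = 0.517

x_2 (drum 2) = 0.908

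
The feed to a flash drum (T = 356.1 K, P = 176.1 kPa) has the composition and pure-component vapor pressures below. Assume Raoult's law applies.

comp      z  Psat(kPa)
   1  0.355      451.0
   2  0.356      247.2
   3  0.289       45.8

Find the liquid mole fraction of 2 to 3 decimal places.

Raoult's law: Kᵢ = Pᵢˢᵃᵗ/P = Pᵢˢᵃᵗ/176.1.
  K_1 = 451.0/176.1 = 2.56104, K_2 = 247.2/176.1 = 1.40375, K_3 = 45.8/176.1 = 0.26008
Rachford–Rice: g(ψ) = Σ zᵢ(Kᵢ−1)/(1+ψ(Kᵢ−1)) = 0.
g(0) = ΣzᵢKᵢ − 1 = 0.484 and g(1) = 1 − Σzᵢ/Kᵢ = -0.503, so a root lies in (0, 1).
Newton–Raphson from ψ = 0.66:
  ψ = 0.660: g = -0.0315, g' = -0.850 → ψ = 0.623
  ψ = 0.623: g = -0.0009, g' = -0.804 → ψ = 0.622
Converged at ψ = 0.622.
Compositions from xᵢ = zᵢ/(1+ψ(Kᵢ−1)), yᵢ = Kᵢxᵢ:
  1: x = 0.180, y = 0.461
  2: x = 0.285, y = 0.399
  3: x = 0.535, y = 0.139

x_2 = 0.285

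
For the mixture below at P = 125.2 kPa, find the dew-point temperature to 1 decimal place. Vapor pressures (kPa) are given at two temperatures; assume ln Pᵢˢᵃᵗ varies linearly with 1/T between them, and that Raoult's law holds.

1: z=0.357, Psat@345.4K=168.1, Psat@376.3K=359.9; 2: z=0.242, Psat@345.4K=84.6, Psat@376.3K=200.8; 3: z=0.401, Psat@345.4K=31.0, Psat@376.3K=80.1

Dew-point temperature: Σzᵢ·P/Pᵢˢᵃᵗ(T) = 1. Interpolate ln Pᵢˢᵃᵗ = aᵢ + bᵢ/T.
  T = 345.4 K: ΣzᵢP/Pᵢˢᵃᵗ = 2.2436
  T = 376.3 K: ΣzᵢP/Pᵢˢᵃᵗ = 0.9019
  T = 360.9 K: ΣzᵢP/Pᵢˢᵃᵗ = 1.3922
  T = 368.6 K: ΣzᵢP/Pᵢˢᵃᵗ = 1.1153
  T = 372.5 K: ΣzᵢP/Pᵢˢᵃᵗ = 1.0004
  T = 374.4 K: ΣzᵢP/Pᵢˢᵃᵗ = 0.9496
Interpolating between 372.5 K and 374.4 K gives T ≈ 372.5 K.

T = 372.5 K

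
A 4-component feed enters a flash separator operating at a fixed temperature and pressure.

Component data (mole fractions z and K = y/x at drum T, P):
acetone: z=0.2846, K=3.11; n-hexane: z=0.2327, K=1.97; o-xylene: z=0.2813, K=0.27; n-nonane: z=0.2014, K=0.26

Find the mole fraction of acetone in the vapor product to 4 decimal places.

Rachford–Rice: g(ψ) = Σ zᵢ(Kᵢ−1)/(1+ψ(Kᵢ−1)) = 0.
g(0) = ΣzᵢKᵢ − 1 = 0.4718 and g(1) = 1 − Σzᵢ/Kᵢ = -1.0261, so a root lies in (0, 1).
Iterate (Newton) starting at ψ = 0.5:
  ψ = 0.5000: g = -0.11573, g' = -1.0490 → ψ = 0.3897
  ψ = 0.3897: g = -0.00305, g' = -1.0075 → ψ = 0.3866
Converged at ψ = 0.3866.
Compositions from xᵢ = zᵢ/(1+ψ(Kᵢ−1)), yᵢ = Kᵢxᵢ:
  acetone: x = 0.1567, y = 0.4874
  n-hexane: x = 0.1692, y = 0.3334
  o-xylene: x = 0.3919, y = 0.1058
  n-nonane: x = 0.2821, y = 0.0734

y_acetone = 0.4874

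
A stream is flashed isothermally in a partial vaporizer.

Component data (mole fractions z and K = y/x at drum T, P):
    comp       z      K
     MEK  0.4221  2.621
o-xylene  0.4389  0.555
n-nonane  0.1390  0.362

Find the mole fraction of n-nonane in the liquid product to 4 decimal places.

x_n-nonane = 0.2030

Rachford–Rice: g(ψ) = Σ zᵢ(Kᵢ−1)/(1+ψ(Kᵢ−1)) = 0.
Check two-phase: ΣzᵢKᵢ = 1.4002 > 1 and Σzᵢ/Kᵢ = 1.3358 > 1, so g(0) = 0.4002 > 0 and g(1) = -0.3358 < 0.
Newton–Raphson from ψ = 0.5:
  ψ = 0.5000: g = -0.00351, g' = -0.6041 → ψ = 0.4942
Converged at ψ = 0.4942.
Compositions from xᵢ = zᵢ/(1+ψ(Kᵢ−1)), yᵢ = Kᵢxᵢ:
  MEK: x = 0.2344, y = 0.6142
  o-xylene: x = 0.5626, y = 0.3123
  n-nonane: x = 0.2030, y = 0.0735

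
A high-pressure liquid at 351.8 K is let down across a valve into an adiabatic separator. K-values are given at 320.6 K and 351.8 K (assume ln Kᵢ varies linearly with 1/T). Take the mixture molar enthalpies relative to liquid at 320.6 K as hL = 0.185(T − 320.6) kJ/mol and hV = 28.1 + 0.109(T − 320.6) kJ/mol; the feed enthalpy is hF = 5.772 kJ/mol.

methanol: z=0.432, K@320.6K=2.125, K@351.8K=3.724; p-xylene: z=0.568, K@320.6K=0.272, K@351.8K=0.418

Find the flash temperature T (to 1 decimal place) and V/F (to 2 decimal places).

T = 325.1 K, V/F = 0.18

Adiabatic flash: solve Rachford–Rice at each trial T, then check hF = ψ·hV(T) + (1−ψ)·hL(T).
  T = 320.6 K: K = (2.125, 0.272), RR gives ψ = 0.089, H_out = 2.487 kJ/mol
  T = 351.8 K: K = (3.724, 0.418), RR gives ψ = 0.534, H_out = 19.505 kJ/mol
  T = 336.2 K: K = (2.850, 0.341), RR gives ψ = 0.348, H_out = 12.254 kJ/mol
  T = 328.4 K: K = (2.470, 0.305), RR gives ψ = 0.235, H_out = 7.913 kJ/mol
  T = 324.5 K: K = (2.293, 0.288), RR gives ψ = 0.168, H_out = 5.383 kJ/mol
  T = 326.4 K: K = (2.378, 0.296), RR gives ψ = 0.202, H_out = 6.654 kJ/mol
Linear interpolation between T = 324.5 (H_out = 5.383) and T = 326.4 (H_out = 6.654) on hF = 5.772 gives T ≈ 325.1 K, at which ψ = 0.18.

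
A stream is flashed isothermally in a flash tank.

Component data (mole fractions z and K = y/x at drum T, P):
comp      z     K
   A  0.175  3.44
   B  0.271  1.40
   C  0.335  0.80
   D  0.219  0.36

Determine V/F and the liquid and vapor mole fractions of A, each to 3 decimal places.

Rachford–Rice: g(V/F) = Σ zᵢ(Kᵢ−1)/(1+V/F(Kᵢ−1)) = 0.
Check two-phase: ΣzᵢKᵢ = 1.328 > 1 and Σzᵢ/Kᵢ = 1.272 > 1, so g(0) = 0.328 > 0 and g(1) = -0.272 < 0.
Newton–Raphson from V/F = 0.5:
  V/F = 0.500: g = 0.0021, g' = -0.452 → V/F = 0.505
Converged at V/F = 0.505.
Compositions from xᵢ = zᵢ/(1+V/F(Kᵢ−1)), yᵢ = Kᵢxᵢ:
  A: x = 0.078, y = 0.270
  B: x = 0.225, y = 0.316
  C: x = 0.373, y = 0.298
  D: x = 0.323, y = 0.116

V/F = 0.505, x_A = 0.078, y_A = 0.270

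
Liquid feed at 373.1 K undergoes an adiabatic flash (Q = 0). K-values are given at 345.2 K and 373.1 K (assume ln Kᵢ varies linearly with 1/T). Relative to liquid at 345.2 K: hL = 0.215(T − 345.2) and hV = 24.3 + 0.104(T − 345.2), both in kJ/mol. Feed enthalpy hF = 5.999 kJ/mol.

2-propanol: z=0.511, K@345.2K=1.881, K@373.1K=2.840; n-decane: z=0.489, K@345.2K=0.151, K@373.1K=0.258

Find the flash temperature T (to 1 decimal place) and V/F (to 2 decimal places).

T = 352.9 K, V/F = 0.18

Adiabatic flash: solve Rachford–Rice at each trial T, then check hF = ψ·hV(T) + (1−ψ)·hL(T).
  T = 345.2 K: K = (1.881, 0.151), RR gives ψ = 0.047, H_out = 1.138 kJ/mol
  T = 373.1 K: K = (2.840, 0.258), RR gives ψ = 0.423, H_out = 14.966 kJ/mol
  T = 359.1 K: K = (2.328, 0.199), RR gives ψ = 0.270, H_out = 9.132 kJ/mol
  T = 352.1 K: K = (2.095, 0.174), RR gives ψ = 0.172, H_out = 5.533 kJ/mol
  T = 355.6 K: K = (2.210, 0.186), RR gives ψ = 0.224, H_out = 7.415 kJ/mol
  T = 353.9 K: K = (2.154, 0.180), RR gives ψ = 0.199, H_out = 6.524 kJ/mol
Linear interpolation between T = 352.1 (H_out = 5.533) and T = 353.9 (H_out = 6.524) on hF = 5.999 gives T ≈ 352.9 K, at which ψ = 0.18.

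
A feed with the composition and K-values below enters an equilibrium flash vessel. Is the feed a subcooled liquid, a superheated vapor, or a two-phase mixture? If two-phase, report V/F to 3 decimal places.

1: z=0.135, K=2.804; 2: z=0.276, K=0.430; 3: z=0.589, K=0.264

subcooled liquid

ΣzᵢKᵢ = 0.653; Σzᵢ/Kᵢ = 2.921.
Since ΣzᵢKᵢ < 1 the mixture is below its bubble point — single liquid phase.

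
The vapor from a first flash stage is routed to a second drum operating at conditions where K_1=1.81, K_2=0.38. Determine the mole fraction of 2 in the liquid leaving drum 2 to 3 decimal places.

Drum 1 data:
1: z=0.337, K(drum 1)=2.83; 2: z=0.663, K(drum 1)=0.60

Drum 1:
Rachford–Rice: g(ψ₁) = Σ zᵢ(Kᵢ−1)/(1+ψ₁(Kᵢ−1)) = 0.
g(0) = ΣzᵢKᵢ − 1 = 0.352 and g(1) = 1 − Σzᵢ/Kᵢ = -0.224, so a root lies in (0, 1).
Binary case is linear: z₁(K₁−1)(1+ψ₁(K₂−1)) + z₂(K₂−1)(1+ψ₁(K₁−1)) = 0
⇒ ψ₁ = [z₁(K₁−1)+z₂(K₂−1)] / [−(K₁−1)(K₂−1)] = 0.3515/0.7320 = 0.480
Drum-1 compositions:
  1: x = 0.179, y = 0.508
  2: x = 0.821, y = 0.492
Drum-2 feed = drum-1 vapor: z₂ = (0.5076, 0.4924).
Drum 2:
Let ψ₂ = V/F and solve Σ zᵢ(Kᵢ−1)/(1+ψ₂(Kᵢ−1)) = 0.
Feasibility: ΣzᵢKᵢ = 1.106, Σzᵢ/Kᵢ = 1.576 — both > 1, two phases present.
Binary case is linear: z₁(K₁−1)(1+ψ₂(K₂−1)) + z₂(K₂−1)(1+ψ₂(K₁−1)) = 0
⇒ ψ₂ = [z₁(K₁−1)+z₂(K₂−1)] / [−(K₁−1)(K₂−1)] = 0.1059/0.5022 = 0.211
  1: x = 0.434, y = 0.785
  2: x = 0.566, y = 0.215

x_2 (drum 2) = 0.566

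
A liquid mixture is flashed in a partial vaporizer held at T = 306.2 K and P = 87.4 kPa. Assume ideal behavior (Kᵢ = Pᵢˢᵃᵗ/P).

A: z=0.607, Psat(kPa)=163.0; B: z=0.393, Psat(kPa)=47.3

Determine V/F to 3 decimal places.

V/F = 0.869

Raoult's law: Kᵢ = Pᵢˢᵃᵗ/P = Pᵢˢᵃᵗ/87.4.
  K_A = 163.0/87.4 = 1.86499, K_B = 47.3/87.4 = 0.54119
Rachford–Rice: g(V/F) = Σ zᵢ(Kᵢ−1)/(1+V/F(Kᵢ−1)) = 0.
Check two-phase: ΣzᵢKᵢ = 1.345 > 1 and Σzᵢ/Kᵢ = 1.052 > 1, so g(0) = 0.345 > 0 and g(1) = -0.052 < 0.
Newton iteration, V/F⁰ = 0.34:
  V/F = 0.340: g = 0.1921, g' = -0.387 → V/F = 0.836
  V/F = 0.836: g = 0.0122, g' = -0.371 → V/F = 0.869
Converged at V/F = 0.869.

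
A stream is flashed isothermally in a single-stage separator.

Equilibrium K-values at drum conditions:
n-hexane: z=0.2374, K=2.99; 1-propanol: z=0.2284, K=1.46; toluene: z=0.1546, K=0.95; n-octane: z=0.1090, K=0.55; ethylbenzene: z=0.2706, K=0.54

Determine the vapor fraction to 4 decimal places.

ψ = 0.7377

Let ψ = V/F and solve Σ zᵢ(Kᵢ−1)/(1+ψ(Kᵢ−1)) = 0.
g(0) = ΣzᵢKᵢ − 1 = 0.3962 and g(1) = 1 − Σzᵢ/Kᵢ = -0.0979, so a root lies in (0, 1).
Iterate (Newton) starting at ψ = 0.5:
  ψ = 0.5000: g = 0.08935, g' = -0.4019 → ψ = 0.7223
  ψ = 0.7223: g = 0.00558, g' = -0.3628 → ψ = 0.7377
Converged at ψ = 0.7377.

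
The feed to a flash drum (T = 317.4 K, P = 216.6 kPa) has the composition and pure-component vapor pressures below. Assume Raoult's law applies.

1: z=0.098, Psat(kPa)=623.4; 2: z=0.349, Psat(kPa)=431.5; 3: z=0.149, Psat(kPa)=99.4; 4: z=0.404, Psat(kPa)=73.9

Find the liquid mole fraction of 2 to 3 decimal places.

x_2 = 0.283

Raoult's law: Kᵢ = Pᵢˢᵃᵗ/P = Pᵢˢᵃᵗ/216.6.
  K_1 = 623.4/216.6 = 2.87812, K_2 = 431.5/216.6 = 1.99215, K_3 = 99.4/216.6 = 0.45891, K_4 = 73.9/216.6 = 0.34118
Material balance + equilibrium reduce to Σ zᵢ(Kᵢ−1)/(1+β(Kᵢ−1)) = 0.
Check two-phase: ΣzᵢKᵢ = 1.184 > 1 and Σzᵢ/Kᵢ = 1.718 > 1, so g(0) = 0.184 > 0 and g(1) = -0.718 < 0.
Newton iteration, β⁰ = 0.5:
  β = 0.500: g = -0.1811, g' = -0.717 → β = 0.248
  β = 0.248: g = -0.0075, g' = -0.691 → β = 0.237
Converged at β = 0.237.
Compositions from xᵢ = zᵢ/(1+β(Kᵢ−1)), yᵢ = Kᵢxᵢ:
  1: x = 0.068, y = 0.195
  2: x = 0.283, y = 0.563
  3: x = 0.171, y = 0.078
  4: x = 0.479, y = 0.163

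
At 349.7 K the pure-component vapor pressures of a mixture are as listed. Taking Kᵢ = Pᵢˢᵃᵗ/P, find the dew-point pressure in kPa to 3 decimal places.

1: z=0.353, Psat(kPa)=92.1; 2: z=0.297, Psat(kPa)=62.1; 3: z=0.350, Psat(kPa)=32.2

Pdew = 51.322 kPa

At the dew point ψ → 1, so Σzᵢ/Kᵢ = 1 with Kᵢ = Pᵢˢᵃᵗ/P ⇒ 1/P = Σzᵢ/Pᵢˢᵃᵗ.
1/P = 0.353/92.1 + 0.297/62.1 + 0.350/32.2 = 0.019485 ⇒ P = 51.322 kPa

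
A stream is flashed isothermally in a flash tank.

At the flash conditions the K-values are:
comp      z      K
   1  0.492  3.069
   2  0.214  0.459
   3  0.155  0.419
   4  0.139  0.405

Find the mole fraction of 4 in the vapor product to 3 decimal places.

y_4 = 0.089

Let β = V/F and solve Σ zᵢ(Kᵢ−1)/(1+β(Kᵢ−1)) = 0.
Check two-phase: ΣzᵢKᵢ = 1.729 > 1 and Σzᵢ/Kᵢ = 1.340 > 1, so g(0) = 0.729 > 0 and g(1) = -0.340 < 0.
Iterate (Newton) starting at β = 0.5:
  β = 0.500: g = 0.0970, g' = -0.830 → β = 0.617
  β = 0.617: g = 0.0024, g' = -0.797 → β = 0.620
Converged at β = 0.620.
Compositions from xᵢ = zᵢ/(1+β(Kᵢ−1)), yᵢ = Kᵢxᵢ:
  1: x = 0.216, y = 0.662
  2: x = 0.322, y = 0.148
  3: x = 0.242, y = 0.102
  4: x = 0.220, y = 0.089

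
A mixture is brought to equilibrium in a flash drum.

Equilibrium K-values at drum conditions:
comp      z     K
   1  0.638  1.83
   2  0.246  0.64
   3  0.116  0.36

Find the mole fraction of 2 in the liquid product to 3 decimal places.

x_2 = 0.363

Newton–Raphson from ψ = 0.5:
  ψ = 0.500: g = 0.1571, g' = -0.370 → ψ = 0.925
  ψ = 0.925: g = -0.0151, g' = -0.498 → ψ = 0.894
Converged at ψ = 0.894.
Compositions from xᵢ = zᵢ/(1+ψ(Kᵢ−1)), yᵢ = Kᵢxᵢ:
  1: x = 0.366, y = 0.670
  2: x = 0.363, y = 0.232
  3: x = 0.271, y = 0.098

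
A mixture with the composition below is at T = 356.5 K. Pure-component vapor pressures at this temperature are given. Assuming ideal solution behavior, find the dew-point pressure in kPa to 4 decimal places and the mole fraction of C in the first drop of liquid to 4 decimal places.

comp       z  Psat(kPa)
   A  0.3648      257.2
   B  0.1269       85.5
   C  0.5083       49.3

At the dew point ψ → 1, so Σzᵢ/Kᵢ = 1 with Kᵢ = Pᵢˢᵃᵗ/P ⇒ 1/P = Σzᵢ/Pᵢˢᵃᵗ.
1/P = 0.3648/257.2 + 0.1269/85.5 + 0.5083/49.3 = 0.0132129 ⇒ P = 75.6836 kPa
xᵢ = zᵢP/Pᵢˢᵃᵗ ⇒ x_C = 0.5083·75.6836/49.3 = 0.7803

Pdew = 75.6836 kPa, x_C = 0.7803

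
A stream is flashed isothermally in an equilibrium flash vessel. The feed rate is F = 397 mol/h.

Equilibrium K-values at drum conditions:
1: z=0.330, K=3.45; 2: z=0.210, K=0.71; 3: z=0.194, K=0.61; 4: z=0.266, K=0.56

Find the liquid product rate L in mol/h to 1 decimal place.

L = 162.1 mol/h

Rachford–Rice: g(ψ) = Σ zᵢ(Kᵢ−1)/(1+ψ(Kᵢ−1)) = 0.
Check two-phase: ΣzᵢKᵢ = 1.555 > 1 and Σzᵢ/Kᵢ = 1.184 > 1, so g(0) = 0.555 > 0 and g(1) = -0.184 < 0.
Newton iteration, ψ⁰ = 0.5:
  ψ = 0.500: g = 0.0481, g' = -0.554 → ψ = 0.587
  ψ = 0.587: g = 0.0024, g' = -0.502 → ψ = 0.592
Converged at ψ = 0.592.
Then V = ψ·F = 0.5916·397 = 234.9 mol/h and L = F − V = 162.1 mol/h.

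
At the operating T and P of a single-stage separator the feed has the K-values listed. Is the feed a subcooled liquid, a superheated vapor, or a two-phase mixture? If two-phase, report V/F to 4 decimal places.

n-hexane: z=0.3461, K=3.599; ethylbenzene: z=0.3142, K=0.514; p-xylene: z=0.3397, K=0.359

ΣzᵢKᵢ = 1.5291; Σzᵢ/Kᵢ = 1.6537.
Both exceed 1, so a two-phase solution exists.
Rachford–Rice: g(ψ) = Σ zᵢ(Kᵢ−1)/(1+ψ(Kᵢ−1)) = 0.
Newton–Raphson from ψ = 0.33:
  ψ = 0.3300: g = 0.02618, g' = -1.0072 → ψ = 0.3560
  ψ = 0.3560: g = 0.00045, g' = -0.9736 → ψ = 0.3565
Converged at ψ = 0.3565.

two-phase, V/F = 0.3565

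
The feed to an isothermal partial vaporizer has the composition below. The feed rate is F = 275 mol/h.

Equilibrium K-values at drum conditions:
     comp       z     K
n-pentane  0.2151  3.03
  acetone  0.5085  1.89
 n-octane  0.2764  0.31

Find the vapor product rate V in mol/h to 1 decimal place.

V = 221.5 mol/h

Rachford–Rice: g(V/F) = Σ zᵢ(Kᵢ−1)/(1+V/F(Kᵢ−1)) = 0.
g(0) = ΣzᵢKᵢ − 1 = 0.6985 and g(1) = 1 − Σzᵢ/Kᵢ = -0.2317, so a root lies in (0, 1).
Newton iteration, V/F⁰ = 0.5:
  V/F = 0.5000: g = 0.23873, g' = -0.7179 → V/F = 0.8325
  V/F = 0.8325: g = -0.02587, g' = -0.9820 → V/F = 0.8062
  V/F = 0.8062: g = -0.00067, g' = -0.9324 → V/F = 0.8055
Converged at V/F = 0.8055.
Then V = V/F·F = 0.8055·275 = 221.5 mol/h and L = F − V = 53.5 mol/h.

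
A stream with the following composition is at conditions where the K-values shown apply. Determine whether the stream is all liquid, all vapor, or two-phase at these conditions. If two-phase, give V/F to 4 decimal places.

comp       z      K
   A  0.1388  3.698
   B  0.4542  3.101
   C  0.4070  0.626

all vapor

ΣzᵢKᵢ = 2.1765; Σzᵢ/Kᵢ = 0.8342.
Since Σzᵢ/Kᵢ < 1 the mixture is above its dew point — single vapor phase.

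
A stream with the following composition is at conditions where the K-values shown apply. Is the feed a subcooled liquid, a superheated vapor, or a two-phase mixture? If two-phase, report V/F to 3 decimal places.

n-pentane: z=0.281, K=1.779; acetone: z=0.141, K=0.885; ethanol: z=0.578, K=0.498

subcooled liquid

ΣzᵢKᵢ = 0.913; Σzᵢ/Kᵢ = 1.478.
Since ΣzᵢKᵢ < 1 the mixture is below its bubble point — single liquid phase.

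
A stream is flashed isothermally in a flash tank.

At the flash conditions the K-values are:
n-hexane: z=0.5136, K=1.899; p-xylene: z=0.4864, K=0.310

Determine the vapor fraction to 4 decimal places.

Rachford–Rice: g(ψ) = Σ zᵢ(Kᵢ−1)/(1+ψ(Kᵢ−1)) = 0.
Feasibility: ΣzᵢKᵢ = 1.1261, Σzᵢ/Kᵢ = 1.8395 — both > 1, two phases present.
Iterate (Newton) starting at ψ = 0.5:
  ψ = 0.5000: g = -0.19385, g' = -0.7373 → ψ = 0.2371
  ψ = 0.2371: g = -0.02066, g' = -0.6131 → ψ = 0.2034
  ψ = 0.2034: g = -0.00006, g' = -0.6100 → ψ = 0.2033
Converged at ψ = 0.2033.

ψ = 0.2033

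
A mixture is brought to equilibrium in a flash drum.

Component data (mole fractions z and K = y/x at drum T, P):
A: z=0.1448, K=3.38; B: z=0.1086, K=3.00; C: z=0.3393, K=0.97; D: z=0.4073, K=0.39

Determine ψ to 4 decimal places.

Let ψ = V/F and solve Σ zᵢ(Kᵢ−1)/(1+ψ(Kᵢ−1)) = 0.
Check two-phase: ΣzᵢKᵢ = 1.3032 > 1 and Σzᵢ/Kᵢ = 1.4732 > 1, so g(0) = 0.3032 > 0 and g(1) = -0.4732 < 0.
Newton iteration, ψ⁰ = 0.5:
  ψ = 0.5000: g = -0.10186, g' = -0.5937 → ψ = 0.3284
  ψ = 0.3284: g = 0.00354, g' = -0.6539 → ψ = 0.3338
  ψ = 0.3338: g = 0.00001, g' = -0.6502 → ψ = 0.3339
Converged at ψ = 0.3339.

ψ = 0.3339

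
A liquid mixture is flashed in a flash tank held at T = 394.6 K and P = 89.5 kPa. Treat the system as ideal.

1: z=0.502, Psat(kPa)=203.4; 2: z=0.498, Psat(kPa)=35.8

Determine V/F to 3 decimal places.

V/F = 0.445

Raoult's law: Kᵢ = Pᵢˢᵃᵗ/P = Pᵢˢᵃᵗ/89.5.
  K_1 = 203.4/89.5 = 2.27263, K_2 = 35.8/89.5 = 0.40000
Rachford–Rice: g(V/F) = Σ zᵢ(Kᵢ−1)/(1+V/F(Kᵢ−1)) = 0.
Feasibility: ΣzᵢKᵢ = 1.340, Σzᵢ/Kᵢ = 1.466 — both > 1, two phases present.
Binary case is linear: z₁(K₁−1)(1+V/F(K₂−1)) + z₂(K₂−1)(1+V/F(K₁−1)) = 0
⇒ V/F = [z₁(K₁−1)+z₂(K₂−1)] / [−(K₁−1)(K₂−1)] = 0.3401/0.7636 = 0.445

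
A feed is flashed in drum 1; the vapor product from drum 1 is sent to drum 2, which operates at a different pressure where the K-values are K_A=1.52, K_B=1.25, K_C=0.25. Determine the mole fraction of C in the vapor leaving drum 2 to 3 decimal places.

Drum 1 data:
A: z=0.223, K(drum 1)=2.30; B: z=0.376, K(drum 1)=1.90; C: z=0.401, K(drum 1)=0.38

Drum 1:
Material balance + equilibrium reduce to Σ zᵢ(Kᵢ−1)/(1+ψ₁(Kᵢ−1)) = 0.
g(0) = ΣzᵢKᵢ − 1 = 0.380 and g(1) = 1 − Σzᵢ/Kᵢ = -0.350, so a root lies in (0, 1).
Newton iteration, ψ₁⁰ = 0.35:
  ψ₁ = 0.350: g = 0.1391, g' = -0.606 → ψ₁ = 0.580
  ψ₁ = 0.580: g = -0.0004, g' = -0.630 → ψ₁ = 0.579
Converged at ψ₁ = 0.579.
Drum-1 compositions:
  A: x = 0.127, y = 0.293
  B: x = 0.247, y = 0.470
  C: x = 0.626, y = 0.238
Drum-2 feed = drum-1 vapor: z₂ = (0.2926, 0.4697, 0.2377).
Drum 2:
Rachford–Rice: g(ψ₂) = Σ zᵢ(Kᵢ−1)/(1+ψ₂(Kᵢ−1)) = 0.
Feasibility: ΣzᵢKᵢ = 1.091, Σzᵢ/Kᵢ = 1.519 — both > 1, two phases present.
Newton iteration, ψ₂⁰ = 0.5:
  ψ₂ = 0.500: g = -0.0601, g' = -0.415 → ψ₂ = 0.355
  ψ₂ = 0.355: g = -0.0068, g' = -0.330 → ψ₂ = 0.335
  ψ₂ = 0.335: g = -0.0001, g' = -0.321 → ψ₂ = 0.334
Converged at ψ₂ = 0.334.
  A: x = 0.249, y = 0.379
  B: x = 0.433, y = 0.542
  C: x = 0.317, y = 0.079

y_C (drum 2) = 0.079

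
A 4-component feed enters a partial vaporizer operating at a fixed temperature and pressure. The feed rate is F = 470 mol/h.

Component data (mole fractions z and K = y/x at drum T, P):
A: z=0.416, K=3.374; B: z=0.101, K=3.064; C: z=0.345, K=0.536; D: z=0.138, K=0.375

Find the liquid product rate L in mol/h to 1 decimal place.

L = 98.9 mol/h

Rachford–Rice: g(ψ) = Σ zᵢ(Kᵢ−1)/(1+ψ(Kᵢ−1)) = 0.
g(0) = ΣzᵢKᵢ − 1 = 0.950 and g(1) = 1 − Σzᵢ/Kᵢ = -0.168, so a root lies in (0, 1).
Iterate (Newton) starting at ψ = 0.5:
  ψ = 0.500: g = 0.2203, g' = -0.834 → ψ = 0.764
  ψ = 0.764: g = 0.0188, g' = -0.737 → ψ = 0.790
  ψ = 0.790: g = -0.0001, g' = -0.741 → ψ = 0.789
Converged at ψ = 0.789.
Then V = ψ·F = 0.7895·470 = 371.1 mol/h and L = F − V = 98.9 mol/h.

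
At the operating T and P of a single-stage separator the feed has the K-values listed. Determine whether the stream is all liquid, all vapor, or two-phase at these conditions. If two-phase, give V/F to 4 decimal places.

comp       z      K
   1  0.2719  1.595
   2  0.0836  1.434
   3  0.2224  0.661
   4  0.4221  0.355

all liquid

ΣzᵢKᵢ = 0.8504; Σzᵢ/Kᵢ = 1.7542.
Since ΣzᵢKᵢ < 1 the mixture is below its bubble point — single liquid phase.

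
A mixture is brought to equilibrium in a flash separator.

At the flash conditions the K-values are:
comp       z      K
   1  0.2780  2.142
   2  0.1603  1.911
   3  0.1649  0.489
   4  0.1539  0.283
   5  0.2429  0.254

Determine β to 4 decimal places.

β = 0.1219

Newton–Raphson from β = 0.5:
  β = 0.5000: g = -0.27178, g' = -0.8235 → β = 0.1700
  β = 0.1700: g = -0.03313, g' = -0.6855 → β = 0.1216
  β = 0.1216: g = 0.00019, g' = -0.6947 → β = 0.1219
Converged at β = 0.1219.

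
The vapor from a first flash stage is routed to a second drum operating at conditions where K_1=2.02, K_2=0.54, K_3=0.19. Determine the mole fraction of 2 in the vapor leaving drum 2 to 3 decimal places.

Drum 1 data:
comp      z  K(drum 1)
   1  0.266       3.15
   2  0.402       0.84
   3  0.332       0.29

y_2 (drum 2) = 0.243

Drum 1:
Rachford–Rice: g(ψ₁) = Σ zᵢ(Kᵢ−1)/(1+ψ₁(Kᵢ−1)) = 0.
Check two-phase: ΣzᵢKᵢ = 1.272 > 1 and Σzᵢ/Kᵢ = 1.708 > 1, so g(0) = 0.272 > 0 and g(1) = -0.708 < 0.
Iterate (Newton) starting at ψ₁ = 0.5:
  ψ₁ = 0.500: g = -0.1598, g' = -0.700 → ψ₁ = 0.272
  ψ₁ = 0.272: g = 0.0016, g' = -0.758 → ψ₁ = 0.274
Converged at ψ₁ = 0.274.
Drum-1 compositions:
  1: x = 0.167, y = 0.527
  2: x = 0.420, y = 0.353
  3: x = 0.412, y = 0.120
Drum-2 feed = drum-1 vapor: z₂ = (0.5273, 0.3532, 0.1195).
Drum 2:
Rachford–Rice: g(ψ₂) = Σ zᵢ(Kᵢ−1)/(1+ψ₂(Kᵢ−1)) = 0.
Feasibility: ΣzᵢKᵢ = 1.279, Σzᵢ/Kᵢ = 1.544 — both > 1, two phases present.
Iterate (Newton) starting at ψ₂ = 0.61:
  ψ₂ = 0.610: g = -0.0856, g' = -0.659 → ψ₂ = 0.480
  ψ₂ = 0.480: g = -0.0059, g' = -0.580 → ψ₂ = 0.470
Converged at ψ₂ = 0.470.
  1: x = 0.356, y = 0.720
  2: x = 0.451, y = 0.243
  3: x = 0.193, y = 0.037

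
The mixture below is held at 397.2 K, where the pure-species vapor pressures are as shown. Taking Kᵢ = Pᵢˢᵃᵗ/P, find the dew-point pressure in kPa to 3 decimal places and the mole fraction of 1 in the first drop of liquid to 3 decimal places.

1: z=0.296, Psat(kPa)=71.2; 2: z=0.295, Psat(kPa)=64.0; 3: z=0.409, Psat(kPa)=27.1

At the dew point ψ → 1, so Σzᵢ/Kᵢ = 1 with Kᵢ = Pᵢˢᵃᵗ/P ⇒ 1/P = Σzᵢ/Pᵢˢᵃᵗ.
1/P = 0.296/71.2 + 0.295/64.0 + 0.409/27.1 = 0.023859 ⇒ P = 41.913 kPa
xᵢ = zᵢP/Pᵢˢᵃᵗ ⇒ x_1 = 0.296·41.913/71.2 = 0.174

Pdew = 41.913 kPa, x_1 = 0.174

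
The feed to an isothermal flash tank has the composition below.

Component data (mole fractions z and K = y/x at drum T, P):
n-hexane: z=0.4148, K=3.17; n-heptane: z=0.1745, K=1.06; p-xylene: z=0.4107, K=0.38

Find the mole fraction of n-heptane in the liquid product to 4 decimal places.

x_n-heptane = 0.1685

Let β = V/F and solve Σ zᵢ(Kᵢ−1)/(1+β(Kᵢ−1)) = 0.
Feasibility: ΣzᵢKᵢ = 1.6560, Σzᵢ/Kᵢ = 1.3763 — both > 1, two phases present.
Iterate (Newton) starting at β = 0.5:
  β = 0.5000: g = 0.07284, g' = -0.7815 → β = 0.5932
  β = 0.5932: g = 0.00088, g' = -0.7689 → β = 0.5943
Converged at β = 0.5943.
Compositions from xᵢ = zᵢ/(1+β(Kᵢ−1)), yᵢ = Kᵢxᵢ:
  n-hexane: x = 0.1812, y = 0.5743
  n-heptane: x = 0.1685, y = 0.1786
  p-xylene: x = 0.6504, y = 0.2471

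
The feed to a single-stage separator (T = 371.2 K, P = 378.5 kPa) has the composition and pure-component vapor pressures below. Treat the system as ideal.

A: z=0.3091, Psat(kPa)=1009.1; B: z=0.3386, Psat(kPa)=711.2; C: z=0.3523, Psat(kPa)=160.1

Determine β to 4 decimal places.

β = 0.8271

Raoult's law: Kᵢ = Pᵢˢᵃᵗ/P = Pᵢˢᵃᵗ/378.5.
  K_A = 1009.1/378.5 = 2.666050, K_B = 711.2/378.5 = 1.878996, K_C = 160.1/378.5 = 0.422985
Newton iteration, β⁰ = 0.5:
  β = 0.5000: g = 0.20199, g' = -0.6133 → β = 0.8293
  β = 0.8293: g = -0.00147, g' = -0.6701 → β = 0.8271
Converged at β = 0.8271.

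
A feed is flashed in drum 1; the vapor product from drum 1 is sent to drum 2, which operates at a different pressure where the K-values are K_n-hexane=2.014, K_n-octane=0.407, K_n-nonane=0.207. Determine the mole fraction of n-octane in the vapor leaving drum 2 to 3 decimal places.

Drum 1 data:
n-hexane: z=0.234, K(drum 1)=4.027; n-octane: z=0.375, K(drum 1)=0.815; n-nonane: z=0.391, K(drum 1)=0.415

y_n-octane (drum 2) = 0.149

Drum 1:
Newton iteration, ψ₁⁰ = 0.41:
  ψ₁ = 0.410: g = -0.0599, g' = -0.674 → ψ₁ = 0.321
  ψ₁ = 0.321: g = 0.0038, g' = -0.769 → ψ₁ = 0.326
Converged at ψ₁ = 0.326.
Drum-1 compositions:
  n-hexane: x = 0.118, y = 0.474
  n-octane: x = 0.399, y = 0.325
  n-nonane: x = 0.483, y = 0.201
Drum-2 feed = drum-1 vapor: z₂ = (0.4742, 0.3252, 0.2005).
Drum 2:
Material balance + equilibrium reduce to Σ zᵢ(Kᵢ−1)/(1+ψ₂(Kᵢ−1)) = 0.
Check two-phase: ΣzᵢKᵢ = 1.129 > 1 and Σzᵢ/Kᵢ = 2.003 > 1, so g(0) = 0.129 > 0 and g(1) = -1.003 < 0.
Newton iteration, ψ₂⁰ = 0.5:
  ψ₂ = 0.500: g = -0.2185, g' = -0.792 → ψ₂ = 0.224
  ψ₂ = 0.224: g = -0.0239, g' = -0.662 → ψ₂ = 0.188
Converged at ψ₂ = 0.188.
  n-hexane: x = 0.398, y = 0.802
  n-octane: x = 0.366, y = 0.149
  n-nonane: x = 0.236, y = 0.049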